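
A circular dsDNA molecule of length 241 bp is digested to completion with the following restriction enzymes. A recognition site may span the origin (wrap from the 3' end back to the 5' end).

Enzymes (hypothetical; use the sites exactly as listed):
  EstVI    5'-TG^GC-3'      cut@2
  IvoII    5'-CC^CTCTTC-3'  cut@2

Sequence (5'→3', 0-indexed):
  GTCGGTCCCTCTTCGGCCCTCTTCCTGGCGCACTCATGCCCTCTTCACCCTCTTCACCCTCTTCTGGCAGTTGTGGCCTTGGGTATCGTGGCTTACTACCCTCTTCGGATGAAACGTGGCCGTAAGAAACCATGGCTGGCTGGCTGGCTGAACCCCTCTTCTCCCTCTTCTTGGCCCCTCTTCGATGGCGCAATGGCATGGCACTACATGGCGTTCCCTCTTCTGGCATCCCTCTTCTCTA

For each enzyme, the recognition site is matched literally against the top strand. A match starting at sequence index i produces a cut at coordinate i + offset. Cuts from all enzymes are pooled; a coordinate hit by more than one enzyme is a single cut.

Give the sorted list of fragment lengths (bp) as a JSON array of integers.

Per-enzyme occurrences:
  EstVI (TGGC, off=2): starts [25, 64, 73, 88, 116, 132, 136, 140, 144, 171, 185, 193, 198, 208, 223] → cuts [27, 66, 75, 90, 118, 134, 138, 142, 146, 173, 187, 195, 200, 210, 225]
  IvoII (CCCTCTTC, off=2): starts [6, 16, 38, 47, 56, 98, 153, 162, 175, 215, 229] → cuts [8, 18, 40, 49, 58, 100, 155, 164, 177, 217, 231]

All cut coordinates (distinct, sorted): [8, 18, 27, 40, 49, 58, 66, 75, 90, 100, 118, 134, 138, 142, 146, 155, 164, 173, 177, 187, 195, 200, 210, 217, 225, 231]

Fragments:
  8→18: 10 bp
  18→27: 9 bp
  27→40: 13 bp
  40→49: 9 bp
  49→58: 9 bp
  58→66: 8 bp
  66→75: 9 bp
  75→90: 15 bp
  90→100: 10 bp
  100→118: 18 bp
  118→134: 16 bp
  134→138: 4 bp
  138→142: 4 bp
  142→146: 4 bp
  146→155: 9 bp
  155→164: 9 bp
  164→173: 9 bp
  173→177: 4 bp
  177→187: 10 bp
  187→195: 8 bp
  195→200: 5 bp
  200→210: 10 bp
  210→217: 7 bp
  217→225: 8 bp
  225→231: 6 bp
  231→8 (wrap): 241-231+8 = 18 bp

[4,4,4,4,5,6,7,8,8,8,9,9,9,9,9,9,9,10,10,10,10,13,15,16,18,18]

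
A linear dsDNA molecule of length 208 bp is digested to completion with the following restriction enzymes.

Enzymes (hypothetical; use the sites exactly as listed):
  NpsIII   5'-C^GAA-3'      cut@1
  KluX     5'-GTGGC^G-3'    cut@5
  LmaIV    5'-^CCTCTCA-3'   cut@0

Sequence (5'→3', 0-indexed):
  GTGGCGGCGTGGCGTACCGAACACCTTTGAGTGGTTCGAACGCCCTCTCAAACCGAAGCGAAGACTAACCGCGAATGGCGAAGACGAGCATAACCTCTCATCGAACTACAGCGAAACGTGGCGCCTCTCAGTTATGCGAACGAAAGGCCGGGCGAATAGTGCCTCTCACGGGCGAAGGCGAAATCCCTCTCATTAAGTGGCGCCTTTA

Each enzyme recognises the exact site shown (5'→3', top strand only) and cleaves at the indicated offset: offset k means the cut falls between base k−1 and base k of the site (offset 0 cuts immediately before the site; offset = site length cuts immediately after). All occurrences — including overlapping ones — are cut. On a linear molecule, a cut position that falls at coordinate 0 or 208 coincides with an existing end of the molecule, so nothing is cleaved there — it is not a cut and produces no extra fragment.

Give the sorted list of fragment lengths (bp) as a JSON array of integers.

Site scan:
  NpsIII (CGAA, off=1): starts [17, 36, 53, 58, 71, 78, 101, 111, 136, 140, 152, 172, 178] → cuts [18, 37, 54, 59, 72, 79, 102, 112, 137, 141, 153, 173, 179]
  KluX (GTGGCG, off=5): starts [0, 8, 117, 196] → cuts [5, 13, 122, 201]
  LmaIV (CCTCTCA, off=0): starts [43, 93, 123, 161, 185] → cuts [43, 93, 123, 161, 185]

Pooled cuts: [5, 13, 18, 37, 43, 54, 59, 72, 79, 93, 102, 112, 122, 123, 137, 141, 153, 161, 173, 179, 185, 201]

Fragment lengths:
  [0,5): 5 bp
  [5,13): 8 bp
  [13,18): 5 bp
  [18,37): 19 bp
  [37,43): 6 bp
  [43,54): 11 bp
  [54,59): 5 bp
  [59,72): 13 bp
  [72,79): 7 bp
  [79,93): 14 bp
  [93,102): 9 bp
  [102,112): 10 bp
  [112,122): 10 bp
  [122,123): 1 bp
  [123,137): 14 bp
  [137,141): 4 bp
  [141,153): 12 bp
  [153,161): 8 bp
  [161,173): 12 bp
  [173,179): 6 bp
  [179,185): 6 bp
  [185,201): 16 bp
  [201,208): 7 bp

[1,4,5,5,5,6,6,6,7,7,8,8,9,10,10,11,12,12,13,14,14,16,19]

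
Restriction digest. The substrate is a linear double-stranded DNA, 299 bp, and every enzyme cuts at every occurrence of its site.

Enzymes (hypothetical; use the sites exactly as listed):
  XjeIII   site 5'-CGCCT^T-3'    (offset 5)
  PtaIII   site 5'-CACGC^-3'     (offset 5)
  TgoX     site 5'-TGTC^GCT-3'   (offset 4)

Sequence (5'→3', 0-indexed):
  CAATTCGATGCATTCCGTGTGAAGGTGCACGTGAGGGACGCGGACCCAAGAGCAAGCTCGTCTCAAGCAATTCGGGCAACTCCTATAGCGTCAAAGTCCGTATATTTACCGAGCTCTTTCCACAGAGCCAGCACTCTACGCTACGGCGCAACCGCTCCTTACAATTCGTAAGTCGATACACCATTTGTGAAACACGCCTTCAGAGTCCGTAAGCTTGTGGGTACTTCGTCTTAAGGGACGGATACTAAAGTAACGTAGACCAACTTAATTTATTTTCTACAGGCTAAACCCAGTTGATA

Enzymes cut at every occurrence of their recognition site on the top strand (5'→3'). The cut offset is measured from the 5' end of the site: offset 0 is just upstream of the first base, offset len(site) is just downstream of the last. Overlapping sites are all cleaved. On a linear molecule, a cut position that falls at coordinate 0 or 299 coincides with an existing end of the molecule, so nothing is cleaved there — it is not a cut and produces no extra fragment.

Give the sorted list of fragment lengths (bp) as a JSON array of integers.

[2,100,197]

Per-enzyme occurrences:
  XjeIII (CGCCTT, off=5): starts [194] → cuts [199]
  PtaIII (CACGC, off=5): starts [192] → cuts [197]
  TgoX (TGTCGCT, off=4): no sites

Pooled cuts: [197, 199]

Fragment lengths:
  [0,197): 197 bp
  [197,199): 2 bp
  [199,299): 100 bp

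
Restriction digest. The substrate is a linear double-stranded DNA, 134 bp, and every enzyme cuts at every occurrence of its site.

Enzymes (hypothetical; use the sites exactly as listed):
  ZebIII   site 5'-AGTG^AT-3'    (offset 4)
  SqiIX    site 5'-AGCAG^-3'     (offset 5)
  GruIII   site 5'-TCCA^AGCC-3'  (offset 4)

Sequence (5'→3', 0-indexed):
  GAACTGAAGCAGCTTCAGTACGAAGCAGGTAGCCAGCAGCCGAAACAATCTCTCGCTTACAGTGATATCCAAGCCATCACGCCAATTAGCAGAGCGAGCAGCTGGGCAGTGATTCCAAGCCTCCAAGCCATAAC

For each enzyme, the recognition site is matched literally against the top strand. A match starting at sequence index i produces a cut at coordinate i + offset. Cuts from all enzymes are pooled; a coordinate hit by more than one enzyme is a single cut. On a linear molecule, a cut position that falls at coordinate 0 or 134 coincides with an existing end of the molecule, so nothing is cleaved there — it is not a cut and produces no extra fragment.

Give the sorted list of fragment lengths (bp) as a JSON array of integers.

[6,7,8,9,9,10,11,12,16,21,25]

Scan for sites:
  ZebIII (AGTGAT, off=4): starts [60, 107] → cuts [64, 111]
  SqiIX (AGCAG, off=5): starts [7, 23, 34, 87, 96] → cuts [12, 28, 39, 92, 101]
  GruIII (TCCAAGCC, off=4): starts [67, 113, 121] → cuts [71, 117, 125]

All cut coordinates (distinct, sorted): [12, 28, 39, 64, 71, 92, 101, 111, 117, 125]

Fragment lengths:
  [0,12): 12 bp
  [12,28): 16 bp
  [28,39): 11 bp
  [39,64): 25 bp
  [64,71): 7 bp
  [71,92): 21 bp
  [92,101): 9 bp
  [101,111): 10 bp
  [111,117): 6 bp
  [117,125): 8 bp
  [125,134): 9 bp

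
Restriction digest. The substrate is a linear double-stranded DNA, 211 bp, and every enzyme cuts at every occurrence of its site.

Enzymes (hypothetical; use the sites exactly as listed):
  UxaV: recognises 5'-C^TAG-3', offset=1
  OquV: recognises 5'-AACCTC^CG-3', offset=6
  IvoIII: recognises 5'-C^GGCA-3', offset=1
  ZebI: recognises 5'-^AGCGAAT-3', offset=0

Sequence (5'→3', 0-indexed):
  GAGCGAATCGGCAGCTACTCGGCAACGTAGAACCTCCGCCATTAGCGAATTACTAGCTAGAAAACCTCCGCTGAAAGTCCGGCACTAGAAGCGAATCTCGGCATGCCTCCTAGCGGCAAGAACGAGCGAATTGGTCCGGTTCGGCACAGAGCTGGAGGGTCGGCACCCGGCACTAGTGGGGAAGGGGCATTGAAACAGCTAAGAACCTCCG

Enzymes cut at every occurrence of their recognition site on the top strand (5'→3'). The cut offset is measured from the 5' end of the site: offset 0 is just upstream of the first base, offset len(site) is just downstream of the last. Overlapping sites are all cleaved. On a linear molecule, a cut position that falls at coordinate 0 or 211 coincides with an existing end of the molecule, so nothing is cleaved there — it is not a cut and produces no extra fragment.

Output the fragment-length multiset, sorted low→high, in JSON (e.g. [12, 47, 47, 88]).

[1,2,4,4,4,5,5,7,7,8,10,10,10,11,11,11,12,16,18,19,36]

Per-enzyme occurrences:
  UxaV (CTAG, off=1): starts [52, 56, 84, 109, 172] → cuts [53, 57, 85, 110, 173]
  OquV (AACCTCCG, off=6): starts [30, 62, 203] → cuts [36, 68, 209]
  IvoIII (CGGCA, off=1): starts [8, 19, 79, 98, 113, 141, 160, 167] → cuts [9, 20, 80, 99, 114, 142, 161, 168]
  ZebI (AGCGAAT, off=0): starts [1, 43, 89, 124] → cuts [1, 43, 89, 124]

All cut coordinates (distinct, sorted): [1, 9, 20, 36, 43, 53, 57, 68, 80, 85, 89, 99, 110, 114, 124, 142, 161, 168, 173, 209]

Fragments:
  [0,1): 1 bp
  [1,9): 8 bp
  [9,20): 11 bp
  [20,36): 16 bp
  [36,43): 7 bp
  [43,53): 10 bp
  [53,57): 4 bp
  [57,68): 11 bp
  [68,80): 12 bp
  [80,85): 5 bp
  [85,89): 4 bp
  [89,99): 10 bp
  [99,110): 11 bp
  [110,114): 4 bp
  [114,124): 10 bp
  [124,142): 18 bp
  [142,161): 19 bp
  [161,168): 7 bp
  [168,173): 5 bp
  [173,209): 36 bp
  [209,211): 2 bp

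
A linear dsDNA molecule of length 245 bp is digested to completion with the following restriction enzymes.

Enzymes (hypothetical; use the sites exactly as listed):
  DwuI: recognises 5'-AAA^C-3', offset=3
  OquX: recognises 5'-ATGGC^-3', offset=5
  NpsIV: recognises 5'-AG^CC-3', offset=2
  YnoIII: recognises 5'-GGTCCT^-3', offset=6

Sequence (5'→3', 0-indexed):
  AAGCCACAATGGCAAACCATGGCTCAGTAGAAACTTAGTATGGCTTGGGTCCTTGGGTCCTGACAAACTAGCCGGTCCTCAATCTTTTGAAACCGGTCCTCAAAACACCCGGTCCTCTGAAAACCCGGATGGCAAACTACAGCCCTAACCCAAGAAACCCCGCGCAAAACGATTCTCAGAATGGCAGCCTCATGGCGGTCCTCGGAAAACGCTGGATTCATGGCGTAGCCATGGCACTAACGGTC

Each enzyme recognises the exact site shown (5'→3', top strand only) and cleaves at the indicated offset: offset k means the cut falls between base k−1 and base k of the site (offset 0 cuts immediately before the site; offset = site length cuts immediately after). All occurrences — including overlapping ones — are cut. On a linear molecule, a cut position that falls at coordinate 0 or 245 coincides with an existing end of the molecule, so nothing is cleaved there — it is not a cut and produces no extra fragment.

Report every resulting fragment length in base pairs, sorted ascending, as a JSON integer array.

Site scan:
  DwuI (AAAC, off=3): starts [13, 30, 64, 89, 102, 120, 133, 154, 166, 206] → cuts [16, 33, 67, 92, 105, 123, 136, 157, 169, 209]
  OquX (ATGGC, off=5): starts [8, 18, 39, 128, 180, 191, 219, 230] → cuts [13, 23, 44, 133, 185, 196, 224, 235]
  NpsIV (AGCC, off=2): starts [1, 69, 140, 185, 226] → cuts [3, 71, 142, 187, 228]
  YnoIII (GGTCCT, off=6): starts [47, 55, 73, 94, 110, 196] → cuts [53, 61, 79, 100, 116, 202]

All cut coordinates (distinct, sorted): [3, 13, 16, 23, 33, 44, 53, 61, 67, 71, 79, 92, 100, 105, 116, 123, 133, 136, 142, 157, 169, 185, 187, 196, 202, 209, 224, 228, 235]

Fragment lengths:
  [0,3): 3 bp
  [3,13): 10 bp
  [13,16): 3 bp
  [16,23): 7 bp
  [23,33): 10 bp
  [33,44): 11 bp
  [44,53): 9 bp
  [53,61): 8 bp
  [61,67): 6 bp
  [67,71): 4 bp
  [71,79): 8 bp
  [79,92): 13 bp
  [92,100): 8 bp
  [100,105): 5 bp
  [105,116): 11 bp
  [116,123): 7 bp
  [123,133): 10 bp
  [133,136): 3 bp
  [136,142): 6 bp
  [142,157): 15 bp
  [157,169): 12 bp
  [169,185): 16 bp
  [185,187): 2 bp
  [187,196): 9 bp
  [196,202): 6 bp
  [202,209): 7 bp
  [209,224): 15 bp
  [224,228): 4 bp
  [228,235): 7 bp
  [235,245): 10 bp

[2,3,3,3,4,4,5,6,6,6,7,7,7,7,8,8,8,9,9,10,10,10,10,11,11,12,13,15,15,16]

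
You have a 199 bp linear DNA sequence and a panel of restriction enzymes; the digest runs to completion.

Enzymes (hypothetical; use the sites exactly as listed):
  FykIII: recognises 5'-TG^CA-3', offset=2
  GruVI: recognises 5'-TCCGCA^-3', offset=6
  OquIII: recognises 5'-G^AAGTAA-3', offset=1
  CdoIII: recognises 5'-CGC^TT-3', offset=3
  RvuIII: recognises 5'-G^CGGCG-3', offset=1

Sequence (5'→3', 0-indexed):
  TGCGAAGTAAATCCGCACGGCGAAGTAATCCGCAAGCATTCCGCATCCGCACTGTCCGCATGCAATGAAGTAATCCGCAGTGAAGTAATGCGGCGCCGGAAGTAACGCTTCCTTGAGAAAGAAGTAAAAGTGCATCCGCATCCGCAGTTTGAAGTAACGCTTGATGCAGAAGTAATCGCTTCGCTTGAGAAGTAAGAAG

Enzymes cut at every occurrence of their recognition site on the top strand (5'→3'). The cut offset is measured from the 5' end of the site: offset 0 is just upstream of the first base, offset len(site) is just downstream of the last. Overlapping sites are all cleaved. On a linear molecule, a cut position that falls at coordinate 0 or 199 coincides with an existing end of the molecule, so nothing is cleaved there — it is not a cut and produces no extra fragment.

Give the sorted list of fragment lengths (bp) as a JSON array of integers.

[2,3,3,4,5,5,5,5,5,6,6,6,8,8,9,9,9,9,10,10,11,11,12,12,13,13]

Site scan:
  FykIII TGCA/2: at [60, 130, 164] ⇒ [62, 132, 166]
  GruVI TCCGCA/6: at [11, 28, 39, 45, 54, 73, 134, 140] ⇒ [17, 34, 45, 51, 60, 79, 140, 146]
  OquIII GAAGTAA/1: at [3, 21, 66, 81, 98, 120, 150, 168, 188] ⇒ [4, 22, 67, 82, 99, 121, 151, 169, 189]
  CdoIII CGCTT/3: at [105, 157, 176, 181] ⇒ [108, 160, 179, 184]
  RvuIII GCGGCG/1: at [89] ⇒ [90]

All cut coordinates (distinct, sorted): [4, 17, 22, 34, 45, 51, 60, 62, 67, 79, 82, 90, 99, 108, 121, 132, 140, 146, 151, 160, 166, 169, 179, 184, 189]

Fragment lengths:
  [0,4): 4 bp
  [4,17): 13 bp
  [17,22): 5 bp
  [22,34): 12 bp
  [34,45): 11 bp
  [45,51): 6 bp
  [51,60): 9 bp
  [60,62): 2 bp
  [62,67): 5 bp
  [67,79): 12 bp
  [79,82): 3 bp
  [82,90): 8 bp
  [90,99): 9 bp
  [99,108): 9 bp
  [108,121): 13 bp
  [121,132): 11 bp
  [132,140): 8 bp
  [140,146): 6 bp
  [146,151): 5 bp
  [151,160): 9 bp
  [160,166): 6 bp
  [166,169): 3 bp
  [169,179): 10 bp
  [179,184): 5 bp
  [184,189): 5 bp
  [189,199): 10 bp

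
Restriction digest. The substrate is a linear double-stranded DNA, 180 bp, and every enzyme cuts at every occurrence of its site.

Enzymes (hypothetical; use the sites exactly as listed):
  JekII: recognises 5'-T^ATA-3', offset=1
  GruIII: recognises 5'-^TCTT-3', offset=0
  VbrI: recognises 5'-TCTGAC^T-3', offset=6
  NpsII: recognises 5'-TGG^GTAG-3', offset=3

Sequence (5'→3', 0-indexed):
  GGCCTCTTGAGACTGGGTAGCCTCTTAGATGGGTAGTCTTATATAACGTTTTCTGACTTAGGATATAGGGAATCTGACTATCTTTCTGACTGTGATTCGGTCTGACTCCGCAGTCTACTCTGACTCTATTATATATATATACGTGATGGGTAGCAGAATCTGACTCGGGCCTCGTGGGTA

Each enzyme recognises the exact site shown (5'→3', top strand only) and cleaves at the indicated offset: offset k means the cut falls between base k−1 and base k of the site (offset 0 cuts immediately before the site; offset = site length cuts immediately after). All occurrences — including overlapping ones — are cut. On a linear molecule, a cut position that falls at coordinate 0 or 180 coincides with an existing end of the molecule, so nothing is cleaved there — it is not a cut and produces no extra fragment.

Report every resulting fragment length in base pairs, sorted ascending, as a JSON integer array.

[2,2,2,2,2,2,4,4,4,6,6,7,10,10,11,12,14,15,15,16,16,18]

Scan for sites:
  JekII (TATA, off=1): starts [39, 41, 63, 129, 131, 133, 135, 137] → cuts [40, 42, 64, 130, 132, 134, 136, 138]
  GruIII (TCTT, off=0): starts [4, 22, 36, 80] → cuts [4, 22, 36, 80]
  VbrI (TCTGACT, off=6): starts [51, 72, 84, 100, 118, 158] → cuts [57, 78, 90, 106, 124, 164]
  NpsII (TGGGTAG, off=3): starts [13, 29, 146] → cuts [16, 32, 149]

Pooled cuts: [4, 16, 22, 32, 36, 40, 42, 57, 64, 78, 80, 90, 106, 124, 130, 132, 134, 136, 138, 149, 164]

Fragments:
  [0,4): 4 bp
  [4,16): 12 bp
  [16,22): 6 bp
  [22,32): 10 bp
  [32,36): 4 bp
  [36,40): 4 bp
  [40,42): 2 bp
  [42,57): 15 bp
  [57,64): 7 bp
  [64,78): 14 bp
  [78,80): 2 bp
  [80,90): 10 bp
  [90,106): 16 bp
  [106,124): 18 bp
  [124,130): 6 bp
  [130,132): 2 bp
  [132,134): 2 bp
  [134,136): 2 bp
  [136,138): 2 bp
  [138,149): 11 bp
  [149,164): 15 bp
  [164,180): 16 bp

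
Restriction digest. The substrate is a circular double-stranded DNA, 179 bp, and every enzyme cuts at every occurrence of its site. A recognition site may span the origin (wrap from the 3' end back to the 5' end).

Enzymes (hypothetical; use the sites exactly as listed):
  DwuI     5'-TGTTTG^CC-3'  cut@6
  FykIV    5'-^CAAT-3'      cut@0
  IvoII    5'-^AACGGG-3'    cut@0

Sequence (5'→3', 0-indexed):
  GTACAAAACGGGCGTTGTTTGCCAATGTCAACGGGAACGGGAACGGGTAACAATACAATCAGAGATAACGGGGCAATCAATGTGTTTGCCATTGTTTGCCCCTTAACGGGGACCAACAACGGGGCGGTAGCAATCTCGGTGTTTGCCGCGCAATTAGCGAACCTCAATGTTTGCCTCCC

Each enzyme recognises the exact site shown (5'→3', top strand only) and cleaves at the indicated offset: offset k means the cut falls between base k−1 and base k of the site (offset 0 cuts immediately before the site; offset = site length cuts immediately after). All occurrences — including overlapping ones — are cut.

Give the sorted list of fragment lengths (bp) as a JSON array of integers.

Per-enzyme occurrences:
  DwuI (TGTTTGCC, off=6): starts [15, 82, 92, 139, 167] → cuts [21, 88, 98, 145, 173]
  FykIV (CAAT, off=0): starts [22, 50, 55, 73, 77, 130, 150, 164] → cuts [22, 50, 55, 73, 77, 130, 150, 164]
  IvoII (AACGGG, off=0): starts [6, 29, 35, 41, 66, 104, 117] → cuts [6, 29, 35, 41, 66, 104, 117]

Pooled cuts: [6, 21, 22, 29, 35, 41, 50, 55, 66, 73, 77, 88, 98, 104, 117, 130, 145, 150, 164, 173]

Fragment lengths:
  6→21: 15 bp
  21→22: 1 bp
  22→29: 7 bp
  29→35: 6 bp
  35→41: 6 bp
  41→50: 9 bp
  50→55: 5 bp
  55→66: 11 bp
  66→73: 7 bp
  73→77: 4 bp
  77→88: 11 bp
  88→98: 10 bp
  98→104: 6 bp
  104→117: 13 bp
  117→130: 13 bp
  130→145: 15 bp
  145→150: 5 bp
  150→164: 14 bp
  164→173: 9 bp
  173→6 (wrap): 179-173+6 = 12 bp

[1,4,5,5,6,6,6,7,7,9,9,10,11,11,12,13,13,14,15,15]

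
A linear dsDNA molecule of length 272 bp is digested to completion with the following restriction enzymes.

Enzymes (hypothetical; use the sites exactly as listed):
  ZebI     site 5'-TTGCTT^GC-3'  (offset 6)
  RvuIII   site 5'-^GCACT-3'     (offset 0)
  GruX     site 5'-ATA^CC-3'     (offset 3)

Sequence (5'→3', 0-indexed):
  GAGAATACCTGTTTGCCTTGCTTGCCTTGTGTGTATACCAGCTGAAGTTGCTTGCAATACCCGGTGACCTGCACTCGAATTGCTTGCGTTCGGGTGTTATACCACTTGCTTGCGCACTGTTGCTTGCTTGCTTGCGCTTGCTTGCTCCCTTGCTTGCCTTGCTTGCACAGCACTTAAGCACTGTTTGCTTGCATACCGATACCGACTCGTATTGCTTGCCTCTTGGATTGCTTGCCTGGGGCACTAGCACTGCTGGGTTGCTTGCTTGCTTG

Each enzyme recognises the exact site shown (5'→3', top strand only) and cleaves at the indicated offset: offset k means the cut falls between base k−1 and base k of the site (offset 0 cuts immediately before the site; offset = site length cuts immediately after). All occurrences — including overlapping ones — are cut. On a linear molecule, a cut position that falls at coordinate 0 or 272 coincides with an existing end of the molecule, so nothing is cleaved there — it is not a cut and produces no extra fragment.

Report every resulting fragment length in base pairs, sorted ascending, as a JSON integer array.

[2,4,4,4,5,5,5,6,6,6,7,7,8,9,10,10,11,12,12,13,14,15,16,16,16,16,16,17]

Per-enzyme occurrences:
  ZebI (TTGCTTGC, off=6): starts [17, 47, 79, 105, 119, 123, 127, 137, 149, 158, 184, 211, 227, 257, 261] → cuts [23, 53, 85, 111, 125, 129, 133, 143, 155, 164, 190, 217, 233, 263, 267]
  RvuIII (GCACT, off=0): starts [70, 113, 169, 177, 240, 246] → cuts [70, 113, 169, 177, 240, 246]
  GruX (ATACC, off=3): starts [4, 34, 56, 98, 192, 198] → cuts [7, 37, 59, 101, 195, 201]

Pooled cuts: [7, 23, 37, 53, 59, 70, 85, 101, 111, 113, 125, 129, 133, 143, 155, 164, 169, 177, 190, 195, 201, 217, 233, 240, 246, 263, 267]

Fragments:
  [0,7): 7 bp
  [7,23): 16 bp
  [23,37): 14 bp
  [37,53): 16 bp
  [53,59): 6 bp
  [59,70): 11 bp
  [70,85): 15 bp
  [85,101): 16 bp
  [101,111): 10 bp
  [111,113): 2 bp
  [113,125): 12 bp
  [125,129): 4 bp
  [129,133): 4 bp
  [133,143): 10 bp
  [143,155): 12 bp
  [155,164): 9 bp
  [164,169): 5 bp
  [169,177): 8 bp
  [177,190): 13 bp
  [190,195): 5 bp
  [195,201): 6 bp
  [201,217): 16 bp
  [217,233): 16 bp
  [233,240): 7 bp
  [240,246): 6 bp
  [246,263): 17 bp
  [263,267): 4 bp
  [267,272): 5 bp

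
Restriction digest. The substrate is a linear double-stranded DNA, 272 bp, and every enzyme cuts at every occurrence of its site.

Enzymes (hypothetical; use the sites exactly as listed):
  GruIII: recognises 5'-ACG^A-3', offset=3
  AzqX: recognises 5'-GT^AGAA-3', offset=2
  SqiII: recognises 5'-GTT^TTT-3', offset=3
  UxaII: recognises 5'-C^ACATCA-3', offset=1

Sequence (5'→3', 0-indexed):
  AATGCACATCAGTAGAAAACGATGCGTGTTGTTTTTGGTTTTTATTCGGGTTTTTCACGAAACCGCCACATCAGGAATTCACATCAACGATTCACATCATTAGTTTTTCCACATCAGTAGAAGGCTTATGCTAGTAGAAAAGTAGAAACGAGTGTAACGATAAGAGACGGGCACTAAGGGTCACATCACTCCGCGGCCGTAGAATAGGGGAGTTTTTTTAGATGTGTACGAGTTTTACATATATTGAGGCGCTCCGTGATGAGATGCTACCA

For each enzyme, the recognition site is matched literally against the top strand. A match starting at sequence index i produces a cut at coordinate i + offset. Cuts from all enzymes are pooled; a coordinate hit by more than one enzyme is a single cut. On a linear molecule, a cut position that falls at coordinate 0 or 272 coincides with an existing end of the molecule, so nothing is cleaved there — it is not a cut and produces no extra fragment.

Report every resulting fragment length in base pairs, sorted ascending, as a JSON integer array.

Per-enzyme occurrences:
  GruIII (ACGA, off=3): starts [18, 56, 86, 147, 156, 227] → cuts [21, 59, 89, 150, 159, 230]
  AzqX (GTAGAA, off=2): starts [11, 116, 133, 141, 198] → cuts [13, 118, 135, 143, 200]
  SqiII (GTTTTT, off=3): starts [30, 37, 49, 102, 211] → cuts [33, 40, 52, 105, 214]
  UxaII (CACATCA, off=1): starts [4, 66, 79, 92, 109, 181] → cuts [5, 67, 80, 93, 110, 182]

Pooled cuts: [5, 13, 21, 33, 40, 52, 59, 67, 80, 89, 93, 105, 110, 118, 135, 143, 150, 159, 182, 200, 214, 230]

Fragment lengths:
  [0,5): 5 bp
  [5,13): 8 bp
  [13,21): 8 bp
  [21,33): 12 bp
  [33,40): 7 bp
  [40,52): 12 bp
  [52,59): 7 bp
  [59,67): 8 bp
  [67,80): 13 bp
  [80,89): 9 bp
  [89,93): 4 bp
  [93,105): 12 bp
  [105,110): 5 bp
  [110,118): 8 bp
  [118,135): 17 bp
  [135,143): 8 bp
  [143,150): 7 bp
  [150,159): 9 bp
  [159,182): 23 bp
  [182,200): 18 bp
  [200,214): 14 bp
  [214,230): 16 bp
  [230,272): 42 bp

[4,5,5,7,7,7,8,8,8,8,8,9,9,12,12,12,13,14,16,17,18,23,42]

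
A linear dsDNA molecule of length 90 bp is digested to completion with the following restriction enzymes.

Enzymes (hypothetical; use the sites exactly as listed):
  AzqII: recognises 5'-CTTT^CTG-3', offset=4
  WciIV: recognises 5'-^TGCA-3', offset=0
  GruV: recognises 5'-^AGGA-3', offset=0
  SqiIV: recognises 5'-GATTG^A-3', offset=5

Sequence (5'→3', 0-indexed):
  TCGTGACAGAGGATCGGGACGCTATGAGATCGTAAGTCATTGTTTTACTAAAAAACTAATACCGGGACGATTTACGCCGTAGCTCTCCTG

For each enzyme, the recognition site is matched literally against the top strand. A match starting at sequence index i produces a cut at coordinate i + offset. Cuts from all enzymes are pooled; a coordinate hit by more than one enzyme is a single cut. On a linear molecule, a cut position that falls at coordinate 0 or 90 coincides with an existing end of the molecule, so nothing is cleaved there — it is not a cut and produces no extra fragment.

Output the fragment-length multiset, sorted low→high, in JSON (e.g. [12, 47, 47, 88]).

[9,81]

Per-enzyme occurrences:
  AzqII (CTTTCTG, off=4): no sites
  WciIV (TGCA, off=0): no sites
  GruV AGGA/0: at [9] ⇒ [9]
  SqiIV (GATTGA, off=5): no sites

Pooled cuts: [9]

Fragment lengths:
  [0,9): 9 bp
  [9,90): 81 bp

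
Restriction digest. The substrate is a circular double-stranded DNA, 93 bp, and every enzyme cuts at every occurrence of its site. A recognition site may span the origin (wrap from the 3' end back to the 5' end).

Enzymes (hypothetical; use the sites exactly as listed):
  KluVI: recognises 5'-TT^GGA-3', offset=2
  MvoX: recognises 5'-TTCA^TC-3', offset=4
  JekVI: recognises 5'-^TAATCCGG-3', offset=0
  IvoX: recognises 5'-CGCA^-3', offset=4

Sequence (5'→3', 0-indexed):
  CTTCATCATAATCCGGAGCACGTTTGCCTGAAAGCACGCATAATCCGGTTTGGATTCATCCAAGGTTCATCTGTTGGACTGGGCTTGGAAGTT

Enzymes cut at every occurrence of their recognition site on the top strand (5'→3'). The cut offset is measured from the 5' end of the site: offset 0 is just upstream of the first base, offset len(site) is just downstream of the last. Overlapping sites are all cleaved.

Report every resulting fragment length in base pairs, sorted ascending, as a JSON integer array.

Site scan:
  KluVI (TTGGA, off=2): starts [49, 73, 84] → cuts [51, 75, 86]
  MvoX (TTCATC, off=4): starts [1, 54, 65] → cuts [5, 58, 69]
  JekVI (TAATCCGG, off=0): starts [8, 40] → cuts [8, 40]
  IvoX (CGCA, off=4): starts [36] → cuts [40]

Pooled cuts: [5, 8, 40, 51, 58, 69, 75, 86]

Fragment lengths:
  5→8: 3 bp
  8→40: 32 bp
  40→51: 11 bp
  51→58: 7 bp
  58→69: 11 bp
  69→75: 6 bp
  75→86: 11 bp
  86→5 (wrap): 93-86+5 = 12 bp

[3,6,7,11,11,11,12,32]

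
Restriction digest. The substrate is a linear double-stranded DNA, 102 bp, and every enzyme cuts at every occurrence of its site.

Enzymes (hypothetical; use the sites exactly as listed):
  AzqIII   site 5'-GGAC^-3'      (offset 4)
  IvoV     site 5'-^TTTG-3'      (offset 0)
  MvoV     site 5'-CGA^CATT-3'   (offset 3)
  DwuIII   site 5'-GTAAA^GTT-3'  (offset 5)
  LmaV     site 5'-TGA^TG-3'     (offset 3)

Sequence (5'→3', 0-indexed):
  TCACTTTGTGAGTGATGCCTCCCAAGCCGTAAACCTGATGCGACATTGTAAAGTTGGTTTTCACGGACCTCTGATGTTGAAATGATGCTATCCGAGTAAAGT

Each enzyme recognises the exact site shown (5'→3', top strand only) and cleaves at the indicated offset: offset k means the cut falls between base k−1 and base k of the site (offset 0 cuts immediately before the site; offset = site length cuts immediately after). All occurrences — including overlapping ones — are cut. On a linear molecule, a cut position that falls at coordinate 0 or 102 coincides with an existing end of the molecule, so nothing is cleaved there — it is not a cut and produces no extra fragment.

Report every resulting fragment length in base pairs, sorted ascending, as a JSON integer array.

[4,5,6,9,11,11,16,17,23]

Scan for sites:
  AzqIII GGAC/4: at [64] ⇒ [68]
  IvoV TTTG/0: at [4] ⇒ [4]
  MvoV CGACATT/3: at [40] ⇒ [43]
  DwuIII GTAAAGTT/5: at [47] ⇒ [52]
  LmaV TGATG/3: at [12, 35, 71, 82] ⇒ [15, 38, 74, 85]

Pooled cuts: [4, 15, 38, 43, 52, 68, 74, 85]

Fragments:
  [0,4): 4 bp
  [4,15): 11 bp
  [15,38): 23 bp
  [38,43): 5 bp
  [43,52): 9 bp
  [52,68): 16 bp
  [68,74): 6 bp
  [74,85): 11 bp
  [85,102): 17 bp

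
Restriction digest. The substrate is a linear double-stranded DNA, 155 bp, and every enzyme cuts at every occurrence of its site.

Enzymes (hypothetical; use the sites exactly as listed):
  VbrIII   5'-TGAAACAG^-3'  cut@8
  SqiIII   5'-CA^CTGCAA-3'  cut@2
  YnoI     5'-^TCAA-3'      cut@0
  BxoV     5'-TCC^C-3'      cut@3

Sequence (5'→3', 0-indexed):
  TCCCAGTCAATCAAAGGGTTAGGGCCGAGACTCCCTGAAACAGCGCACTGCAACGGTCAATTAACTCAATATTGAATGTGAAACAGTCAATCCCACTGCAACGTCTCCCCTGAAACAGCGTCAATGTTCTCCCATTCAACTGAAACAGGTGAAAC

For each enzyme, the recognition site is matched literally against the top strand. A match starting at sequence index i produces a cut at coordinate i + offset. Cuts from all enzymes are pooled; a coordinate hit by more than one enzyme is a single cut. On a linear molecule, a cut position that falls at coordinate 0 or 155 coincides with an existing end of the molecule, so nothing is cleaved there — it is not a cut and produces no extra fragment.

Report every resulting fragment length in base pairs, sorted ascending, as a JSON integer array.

[2,2,3,3,3,4,4,7,7,9,9,9,10,12,13,13,21,24]

Per-enzyme occurrences:
  VbrIII (TGAAACAG, off=8): starts [35, 78, 110, 140] → cuts [43, 86, 118, 148]
  SqiIII (CACTGCAA, off=2): starts [45, 93] → cuts [47, 95]
  YnoI (TCAA, off=0): starts [6, 10, 56, 65, 86, 120, 135] → cuts [6, 10, 56, 65, 86, 120, 135]
  BxoV (TCCC, off=3): starts [0, 31, 90, 105, 129] → cuts [3, 34, 93, 108, 132]

Pooled cuts: [3, 6, 10, 34, 43, 47, 56, 65, 86, 93, 95, 108, 118, 120, 132, 135, 148]

Fragment lengths:
  [0,3): 3 bp
  [3,6): 3 bp
  [6,10): 4 bp
  [10,34): 24 bp
  [34,43): 9 bp
  [43,47): 4 bp
  [47,56): 9 bp
  [56,65): 9 bp
  [65,86): 21 bp
  [86,93): 7 bp
  [93,95): 2 bp
  [95,108): 13 bp
  [108,118): 10 bp
  [118,120): 2 bp
  [120,132): 12 bp
  [132,135): 3 bp
  [135,148): 13 bp
  [148,155): 7 bp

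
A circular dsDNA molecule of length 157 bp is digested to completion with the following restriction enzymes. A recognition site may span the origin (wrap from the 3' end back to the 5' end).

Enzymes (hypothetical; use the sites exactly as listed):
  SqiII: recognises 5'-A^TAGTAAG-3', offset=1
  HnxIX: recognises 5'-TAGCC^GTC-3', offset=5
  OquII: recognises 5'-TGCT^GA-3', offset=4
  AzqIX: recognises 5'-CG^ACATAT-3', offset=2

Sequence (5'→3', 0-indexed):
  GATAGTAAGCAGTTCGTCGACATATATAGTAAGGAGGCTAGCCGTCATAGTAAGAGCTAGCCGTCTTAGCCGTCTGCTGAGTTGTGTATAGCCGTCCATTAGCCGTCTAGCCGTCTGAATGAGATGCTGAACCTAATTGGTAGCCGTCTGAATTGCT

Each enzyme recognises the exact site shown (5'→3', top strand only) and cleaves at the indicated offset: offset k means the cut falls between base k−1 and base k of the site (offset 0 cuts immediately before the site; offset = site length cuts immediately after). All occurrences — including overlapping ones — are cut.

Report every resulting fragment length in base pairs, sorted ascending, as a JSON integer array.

Scan for sites:
  SqiII ATAGTAAG/1: at [1, 25, 46] ⇒ [2, 26, 47]
  HnxIX TAGCCGTC/5: at [38, 57, 66, 88, 99, 107, 140] ⇒ [43, 62, 71, 93, 104, 112, 145]
  OquII TGCTGA/4: at [74, 124, 153] ⇒ [0, 78, 128]
  AzqIX CGACATAT/2: at [17] ⇒ [19]

Pooled cuts: [0, 2, 19, 26, 43, 47, 62, 71, 78, 93, 104, 112, 128, 145]

Fragments:
  0→2: 2 bp
  2→19: 17 bp
  19→26: 7 bp
  26→43: 17 bp
  43→47: 4 bp
  47→62: 15 bp
  62→71: 9 bp
  71→78: 7 bp
  78→93: 15 bp
  93→104: 11 bp
  104→112: 8 bp
  112→128: 16 bp
  128→145: 17 bp
  145→0 (wrap): 157-145+0 = 12 bp

[2,4,7,7,8,9,11,12,15,15,16,17,17,17]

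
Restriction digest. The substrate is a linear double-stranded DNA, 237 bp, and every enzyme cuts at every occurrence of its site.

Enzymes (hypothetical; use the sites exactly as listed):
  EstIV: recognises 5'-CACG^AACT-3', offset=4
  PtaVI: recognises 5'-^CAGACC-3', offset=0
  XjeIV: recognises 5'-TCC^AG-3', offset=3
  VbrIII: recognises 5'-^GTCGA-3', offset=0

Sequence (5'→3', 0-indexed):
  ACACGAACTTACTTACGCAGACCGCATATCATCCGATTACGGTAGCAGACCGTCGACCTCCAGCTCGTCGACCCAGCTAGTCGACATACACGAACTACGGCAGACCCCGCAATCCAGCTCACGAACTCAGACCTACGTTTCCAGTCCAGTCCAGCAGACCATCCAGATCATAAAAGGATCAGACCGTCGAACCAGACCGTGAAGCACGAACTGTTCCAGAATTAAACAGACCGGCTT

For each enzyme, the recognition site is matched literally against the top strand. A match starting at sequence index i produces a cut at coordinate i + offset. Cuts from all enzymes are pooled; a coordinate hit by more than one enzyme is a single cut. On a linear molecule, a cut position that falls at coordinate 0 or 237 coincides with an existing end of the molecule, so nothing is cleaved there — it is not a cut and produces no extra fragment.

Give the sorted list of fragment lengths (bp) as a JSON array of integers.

[2,4,5,5,5,5,6,6,7,8,8,9,9,10,10,11,12,13,13,15,15,15,16,28]

Scan for sites:
  EstIV (CACGAACT, off=4): starts [1, 88, 119, 204] → cuts [5, 92, 123, 208]
  PtaVI (CAGACC, off=0): starts [17, 45, 100, 127, 154, 179, 192, 226] → cuts [17, 45, 100, 127, 154, 179, 192, 226]
  XjeIV (TCCAG, off=3): starts [58, 112, 139, 144, 149, 161, 214] → cuts [61, 115, 142, 147, 152, 164, 217]
  VbrIII (GTCGA, off=0): starts [51, 66, 79, 185] → cuts [51, 66, 79, 185]

Pooled cuts: [5, 17, 45, 51, 61, 66, 79, 92, 100, 115, 123, 127, 142, 147, 152, 154, 164, 179, 185, 192, 208, 217, 226]

Fragment lengths:
  [0,5): 5 bp
  [5,17): 12 bp
  [17,45): 28 bp
  [45,51): 6 bp
  [51,61): 10 bp
  [61,66): 5 bp
  [66,79): 13 bp
  [79,92): 13 bp
  [92,100): 8 bp
  [100,115): 15 bp
  [115,123): 8 bp
  [123,127): 4 bp
  [127,142): 15 bp
  [142,147): 5 bp
  [147,152): 5 bp
  [152,154): 2 bp
  [154,164): 10 bp
  [164,179): 15 bp
  [179,185): 6 bp
  [185,192): 7 bp
  [192,208): 16 bp
  [208,217): 9 bp
  [217,226): 9 bp
  [226,237): 11 bp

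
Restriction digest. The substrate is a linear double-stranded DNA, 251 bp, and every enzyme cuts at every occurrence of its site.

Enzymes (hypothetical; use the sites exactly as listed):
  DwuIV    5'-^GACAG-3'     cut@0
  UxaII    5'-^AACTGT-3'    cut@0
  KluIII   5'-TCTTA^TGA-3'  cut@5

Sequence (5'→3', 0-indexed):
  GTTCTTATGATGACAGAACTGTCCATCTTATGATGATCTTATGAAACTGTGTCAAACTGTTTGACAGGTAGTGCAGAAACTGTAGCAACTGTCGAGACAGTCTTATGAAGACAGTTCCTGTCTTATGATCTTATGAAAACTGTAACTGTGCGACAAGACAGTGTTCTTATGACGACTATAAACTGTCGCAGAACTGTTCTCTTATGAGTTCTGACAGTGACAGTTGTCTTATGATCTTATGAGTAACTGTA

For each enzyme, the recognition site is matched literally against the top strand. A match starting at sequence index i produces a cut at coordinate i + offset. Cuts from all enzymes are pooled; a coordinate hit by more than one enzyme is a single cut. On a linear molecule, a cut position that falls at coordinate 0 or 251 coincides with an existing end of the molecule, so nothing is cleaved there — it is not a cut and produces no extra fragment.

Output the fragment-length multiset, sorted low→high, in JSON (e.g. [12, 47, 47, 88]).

[3,4,4,4,5,5,6,6,7,7,8,8,8,8,9,9,10,10,11,11,11,13,13,13,13,14,15,16]

Scan for sites:
  DwuIV (GACAG, off=0): starts [11, 62, 95, 109, 156, 212, 218] → cuts [11, 62, 95, 109, 156, 212, 218]
  UxaII (AACTGT, off=0): starts [16, 44, 54, 77, 86, 137, 143, 180, 191, 244] → cuts [16, 44, 54, 77, 86, 137, 143, 180, 191, 244]
  KluIII (TCTTATGA, off=5): starts [2, 25, 36, 100, 120, 128, 164, 199, 226, 234] → cuts [7, 30, 41, 105, 125, 133, 169, 204, 231, 239]

Pooled cuts: [7, 11, 16, 30, 41, 44, 54, 62, 77, 86, 95, 105, 109, 125, 133, 137, 143, 156, 169, 180, 191, 204, 212, 218, 231, 239, 244]

Fragment lengths:
  [0,7): 7 bp
  [7,11): 4 bp
  [11,16): 5 bp
  [16,30): 14 bp
  [30,41): 11 bp
  [41,44): 3 bp
  [44,54): 10 bp
  [54,62): 8 bp
  [62,77): 15 bp
  [77,86): 9 bp
  [86,95): 9 bp
  [95,105): 10 bp
  [105,109): 4 bp
  [109,125): 16 bp
  [125,133): 8 bp
  [133,137): 4 bp
  [137,143): 6 bp
  [143,156): 13 bp
  [156,169): 13 bp
  [169,180): 11 bp
  [180,191): 11 bp
  [191,204): 13 bp
  [204,212): 8 bp
  [212,218): 6 bp
  [218,231): 13 bp
  [231,239): 8 bp
  [239,244): 5 bp
  [244,251): 7 bp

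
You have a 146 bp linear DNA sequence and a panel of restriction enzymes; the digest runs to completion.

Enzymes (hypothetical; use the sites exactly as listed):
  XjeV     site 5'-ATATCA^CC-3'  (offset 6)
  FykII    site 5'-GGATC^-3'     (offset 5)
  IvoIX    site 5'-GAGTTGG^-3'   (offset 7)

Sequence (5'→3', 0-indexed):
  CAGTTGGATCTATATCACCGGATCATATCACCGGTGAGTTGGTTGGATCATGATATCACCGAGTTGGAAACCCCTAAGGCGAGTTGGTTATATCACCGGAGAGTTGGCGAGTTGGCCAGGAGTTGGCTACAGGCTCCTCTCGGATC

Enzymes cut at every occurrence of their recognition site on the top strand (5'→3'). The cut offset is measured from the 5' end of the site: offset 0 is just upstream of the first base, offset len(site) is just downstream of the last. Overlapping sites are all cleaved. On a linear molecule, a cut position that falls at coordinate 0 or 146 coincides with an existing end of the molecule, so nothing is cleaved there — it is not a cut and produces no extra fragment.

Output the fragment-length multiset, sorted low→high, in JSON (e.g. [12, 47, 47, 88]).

[6,7,7,7,8,8,9,9,10,11,12,12,20,20]

Site scan:
  XjeV (ATATCACC, off=6): starts [11, 24, 52, 89] → cuts [17, 30, 58, 95]
  FykII (GGATC, off=5): starts [5, 19, 44, 141] → cuts [10, 24, 49] (position 146 is a terminus of the linear molecule — no cut)
  IvoIX (GAGTTGG, off=7): starts [35, 60, 80, 100, 108, 119] → cuts [42, 67, 87, 107, 115, 126]

All cut coordinates (distinct, sorted): [10, 17, 24, 30, 42, 49, 58, 67, 87, 95, 107, 115, 126]

Fragment lengths:
  [0,10): 10 bp
  [10,17): 7 bp
  [17,24): 7 bp
  [24,30): 6 bp
  [30,42): 12 bp
  [42,49): 7 bp
  [49,58): 9 bp
  [58,67): 9 bp
  [67,87): 20 bp
  [87,95): 8 bp
  [95,107): 12 bp
  [107,115): 8 bp
  [115,126): 11 bp
  [126,146): 20 bp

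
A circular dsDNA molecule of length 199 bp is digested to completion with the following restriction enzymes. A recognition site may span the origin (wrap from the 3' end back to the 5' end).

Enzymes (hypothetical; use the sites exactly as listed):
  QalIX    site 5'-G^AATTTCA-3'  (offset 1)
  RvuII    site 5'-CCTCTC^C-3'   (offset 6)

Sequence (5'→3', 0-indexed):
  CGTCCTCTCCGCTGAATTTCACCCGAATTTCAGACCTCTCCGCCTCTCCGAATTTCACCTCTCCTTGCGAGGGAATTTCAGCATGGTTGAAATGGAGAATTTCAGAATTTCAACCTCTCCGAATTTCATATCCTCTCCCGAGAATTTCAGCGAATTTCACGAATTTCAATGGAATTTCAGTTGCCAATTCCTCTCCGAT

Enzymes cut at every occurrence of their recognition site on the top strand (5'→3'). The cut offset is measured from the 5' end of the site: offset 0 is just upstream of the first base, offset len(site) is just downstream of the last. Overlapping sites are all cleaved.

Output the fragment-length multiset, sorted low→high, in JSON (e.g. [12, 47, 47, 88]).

[2,2,5,5,8,8,9,10,10,11,11,13,13,14,15,16,23,24]

Scan for sites:
  QalIX (GAATTTCA, off=1): starts [13, 24, 49, 72, 96, 104, 120, 141, 151, 160, 171] → cuts [14, 25, 50, 73, 97, 105, 121, 142, 152, 161, 172]
  RvuII (CCTCTCC, off=6): starts [3, 34, 42, 57, 113, 131, 189] → cuts [9, 40, 48, 63, 119, 137, 195]

Pooled cuts: [9, 14, 25, 40, 48, 50, 63, 73, 97, 105, 119, 121, 137, 142, 152, 161, 172, 195]

Fragments:
  9→14: 5 bp
  14→25: 11 bp
  25→40: 15 bp
  40→48: 8 bp
  48→50: 2 bp
  50→63: 13 bp
  63→73: 10 bp
  73→97: 24 bp
  97→105: 8 bp
  105→119: 14 bp
  119→121: 2 bp
  121→137: 16 bp
  137→142: 5 bp
  142→152: 10 bp
  152→161: 9 bp
  161→172: 11 bp
  172→195: 23 bp
  195→9 (wrap): 199-195+9 = 13 bp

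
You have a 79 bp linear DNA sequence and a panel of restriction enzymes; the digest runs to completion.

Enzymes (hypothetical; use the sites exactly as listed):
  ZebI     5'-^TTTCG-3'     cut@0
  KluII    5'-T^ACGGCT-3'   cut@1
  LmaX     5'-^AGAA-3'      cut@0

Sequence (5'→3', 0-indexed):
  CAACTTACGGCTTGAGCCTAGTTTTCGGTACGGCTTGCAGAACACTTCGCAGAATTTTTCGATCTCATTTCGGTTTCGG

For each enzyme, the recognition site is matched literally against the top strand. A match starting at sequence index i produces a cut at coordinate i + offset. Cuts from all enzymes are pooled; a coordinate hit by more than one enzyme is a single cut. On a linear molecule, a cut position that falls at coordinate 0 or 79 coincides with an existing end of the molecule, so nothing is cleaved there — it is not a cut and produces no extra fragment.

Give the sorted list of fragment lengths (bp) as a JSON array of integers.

Scan for sites:
  ZebI TTTCG/0: at [22, 56, 67, 73] ⇒ [22, 56, 67, 73]
  KluII TACGGCT/1: at [5, 28] ⇒ [6, 29]
  LmaX AGAA/0: at [38, 50] ⇒ [38, 50]

All cut coordinates (distinct, sorted): [6, 22, 29, 38, 50, 56, 67, 73]

Fragment lengths:
  [0,6): 6 bp
  [6,22): 16 bp
  [22,29): 7 bp
  [29,38): 9 bp
  [38,50): 12 bp
  [50,56): 6 bp
  [56,67): 11 bp
  [67,73): 6 bp
  [73,79): 6 bp

[6,6,6,6,7,9,11,12,16]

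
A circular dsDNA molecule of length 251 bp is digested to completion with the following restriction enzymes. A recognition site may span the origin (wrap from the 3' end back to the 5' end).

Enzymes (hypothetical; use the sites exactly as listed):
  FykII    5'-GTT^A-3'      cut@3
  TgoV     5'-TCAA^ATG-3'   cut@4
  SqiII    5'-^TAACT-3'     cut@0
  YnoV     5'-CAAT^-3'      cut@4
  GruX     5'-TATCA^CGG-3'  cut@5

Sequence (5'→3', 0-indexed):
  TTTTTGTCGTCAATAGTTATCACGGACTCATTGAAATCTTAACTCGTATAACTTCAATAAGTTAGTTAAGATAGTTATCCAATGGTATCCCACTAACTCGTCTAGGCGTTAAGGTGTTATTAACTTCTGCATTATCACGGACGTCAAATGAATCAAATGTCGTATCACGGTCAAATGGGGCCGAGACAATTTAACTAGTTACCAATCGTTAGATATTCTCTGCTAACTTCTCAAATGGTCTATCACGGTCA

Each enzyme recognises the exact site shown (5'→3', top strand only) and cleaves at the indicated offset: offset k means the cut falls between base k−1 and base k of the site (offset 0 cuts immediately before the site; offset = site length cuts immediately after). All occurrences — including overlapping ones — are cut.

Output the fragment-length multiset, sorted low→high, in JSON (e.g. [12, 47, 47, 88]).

Site scan:
  FykII GTTA/3: at [15, 60, 64, 73, 107, 115, 197, 207] ⇒ [18, 63, 67, 76, 110, 118, 200, 210]
  TgoV TCAAATG/4: at [143, 152, 170, 230] ⇒ [147, 156, 174, 234]
  SqiII TAACT/0: at [39, 48, 93, 120, 191, 223] ⇒ [39, 48, 93, 120, 191, 223]
  YnoV CAAT/4: at [10, 54, 79, 186, 202] ⇒ [14, 58, 83, 190, 206]
  GruX TATCACGG/5: at [17, 132, 162, 240] ⇒ [22, 137, 167, 245]

All cut coordinates (distinct, sorted): [14, 18, 22, 39, 48, 58, 63, 67, 76, 83, 93, 110, 118, 120, 137, 147, 156, 167, 174, 190, 191, 200, 206, 210, 223, 234, 245]

Fragment lengths:
  14→18: 4 bp
  18→22: 4 bp
  22→39: 17 bp
  39→48: 9 bp
  48→58: 10 bp
  58→63: 5 bp
  63→67: 4 bp
  67→76: 9 bp
  76→83: 7 bp
  83→93: 10 bp
  93→110: 17 bp
  110→118: 8 bp
  118→120: 2 bp
  120→137: 17 bp
  137→147: 10 bp
  147→156: 9 bp
  156→167: 11 bp
  167→174: 7 bp
  174→190: 16 bp
  190→191: 1 bp
  191→200: 9 bp
  200→206: 6 bp
  206→210: 4 bp
  210→223: 13 bp
  223→234: 11 bp
  234→245: 11 bp
  245→14 (wrap): 251-245+14 = 20 bp

[1,2,4,4,4,4,5,6,7,7,8,9,9,9,9,10,10,10,11,11,11,13,16,17,17,17,20]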